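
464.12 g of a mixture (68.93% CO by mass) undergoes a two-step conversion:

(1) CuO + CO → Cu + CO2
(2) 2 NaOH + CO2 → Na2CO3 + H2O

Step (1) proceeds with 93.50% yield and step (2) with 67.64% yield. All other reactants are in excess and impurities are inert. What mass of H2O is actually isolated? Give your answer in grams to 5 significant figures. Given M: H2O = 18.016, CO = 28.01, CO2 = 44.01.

Pure CO = 464.12 × 0.6893 = 319.918 g.
n(CO) = 319.918 / 28.01 = 11.4216 mol.
Step 1 (CO:CO2 = 1:1): theoretical n(CO2) = 11.4216 mol; at 93.50% yield, n(CO2) = 10.6792 mol.
Step 2 (CO2:H2O = 1:1): theoretical n(H2O) = 10.6792 mol, so theoretical mass = 10.6792 × 18.016 = 192.396 g.
At 67.64% yield, actual mass of H2O = 192.396 × 0.6764 = 130.136 g.

130.14 g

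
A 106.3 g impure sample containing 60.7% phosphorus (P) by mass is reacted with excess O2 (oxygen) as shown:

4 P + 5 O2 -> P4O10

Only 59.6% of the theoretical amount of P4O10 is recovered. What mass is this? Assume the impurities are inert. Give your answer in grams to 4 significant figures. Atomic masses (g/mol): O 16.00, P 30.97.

88.13 g

Pure P available = 106.3 g × 0.607 = 64.524 g.
M(P) = 30.97 g/mol.
M(P4O10) = 4(30.97) + 10(16.00) = 283.88 g/mol.
n(P) = 64.524 g / 30.97 g/mol = 2.0834 mol.
From the equation the P:P4O10 mole ratio is 4:1, so n(P4O10) = 2.0834 × 1/4 = 0.52086 mol.
Mass of P4O10 = 0.52086 mol × 283.88 g/mol = 147.86 g.
Actual mass collected = 147.86 g × 0.596 = 88.126 g.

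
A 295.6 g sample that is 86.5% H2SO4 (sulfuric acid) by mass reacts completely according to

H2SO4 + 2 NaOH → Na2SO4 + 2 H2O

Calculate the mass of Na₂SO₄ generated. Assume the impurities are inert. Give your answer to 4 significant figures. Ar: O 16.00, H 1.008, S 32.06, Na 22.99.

Mass of pure H2SO4 = 295.6 g × 0.865 = 255.69 g.
M(H2SO4) = 2(1.008) + 32.06 + 4(16.00) = 98.076 g/mol.
M(Na2SO4) = 2(22.99) + 32.06 + 4(16.00) = 142.04 g/mol.
n(H2SO4) = 255.69 g / 98.076 g/mol = 2.6071 mol.
From the equation the H2SO4:Na2SO4 mole ratio is 1:1, so n(Na2SO4) = 2.6071 × 1/1 = 2.6071 mol.
Mass of Na2SO4 = 2.6071 mol × 142.04 g/mol = 370.31 g.

370.3 g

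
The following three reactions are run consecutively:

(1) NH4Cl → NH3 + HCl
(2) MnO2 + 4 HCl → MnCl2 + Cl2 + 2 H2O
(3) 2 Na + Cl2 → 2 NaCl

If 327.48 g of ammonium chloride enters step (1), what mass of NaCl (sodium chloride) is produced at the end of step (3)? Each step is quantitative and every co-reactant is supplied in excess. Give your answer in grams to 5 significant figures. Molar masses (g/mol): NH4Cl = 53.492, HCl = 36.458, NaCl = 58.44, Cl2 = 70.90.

178.89 g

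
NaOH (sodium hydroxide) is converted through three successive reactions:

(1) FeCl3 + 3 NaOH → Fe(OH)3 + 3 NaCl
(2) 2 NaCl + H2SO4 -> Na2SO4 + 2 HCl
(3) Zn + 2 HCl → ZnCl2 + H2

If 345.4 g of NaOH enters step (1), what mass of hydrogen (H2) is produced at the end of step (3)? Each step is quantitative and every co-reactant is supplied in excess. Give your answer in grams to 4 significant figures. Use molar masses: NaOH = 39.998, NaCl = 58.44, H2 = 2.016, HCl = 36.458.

n(NaOH) = 345.4 / 39.998 = 8.6354 mol.
Reaction (1): NaOH→NaCl ratio 3:3 ⇒ n(NaCl) = 8.6354 mol.
Reaction (2): NaCl→HCl ratio 2:2 ⇒ n(HCl) = 8.6354 mol.
Reaction (3): HCl→H2 ratio 2:1 ⇒ n(H2) = 4.3177 mol.
Mass of H2 = 4.3177 × 2.016 = 8.7045 g.

8.705 g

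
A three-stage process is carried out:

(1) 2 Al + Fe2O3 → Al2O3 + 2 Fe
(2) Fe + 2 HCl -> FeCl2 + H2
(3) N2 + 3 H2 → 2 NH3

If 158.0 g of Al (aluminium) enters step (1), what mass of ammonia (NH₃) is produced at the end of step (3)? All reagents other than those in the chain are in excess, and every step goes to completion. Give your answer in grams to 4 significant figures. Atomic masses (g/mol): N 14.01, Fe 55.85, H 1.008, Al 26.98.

M(Al) = 26.98 g/mol.
M(NH3) = 14.01 + 3(1.008) = 17.034 g/mol.
n(Al) = 158.0 / 26.98 = 5.8562 mol.
Reaction (1): Al→Fe ratio 2:2 ⇒ n(Fe) = 5.8562 mol.
Reaction (2): Fe→H2 ratio 1:1 ⇒ n(H2) = 5.8562 mol.
Reaction (3): H2→NH3 ratio 3:2 ⇒ n(NH3) = 3.9041 mol.
Mass of NH3 = 3.9041 × 17.034 = 66.503 g.

66.50 g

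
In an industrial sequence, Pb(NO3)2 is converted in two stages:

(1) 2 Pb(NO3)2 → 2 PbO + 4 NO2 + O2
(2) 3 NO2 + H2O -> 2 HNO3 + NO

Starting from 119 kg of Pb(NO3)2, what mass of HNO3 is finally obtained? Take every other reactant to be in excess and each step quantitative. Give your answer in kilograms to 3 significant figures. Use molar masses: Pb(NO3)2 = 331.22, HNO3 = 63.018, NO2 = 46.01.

30.2 kg

119 kg = 119000 g.
n(Pb(NO3)2) = 119000 / 331.22 = 359.3 mol.
Step 1 gives a 2:4 ratio of Pb(NO3)2 to NO2, so n(NO2) = 718.6 mol.
In step 2 the NO2:HNO3 ratio is 3:2, so n(HNO3) = 479.0 mol.
Mass of HNO3 = 479.0 × 63.018 = 30190 g = 30.2 kg.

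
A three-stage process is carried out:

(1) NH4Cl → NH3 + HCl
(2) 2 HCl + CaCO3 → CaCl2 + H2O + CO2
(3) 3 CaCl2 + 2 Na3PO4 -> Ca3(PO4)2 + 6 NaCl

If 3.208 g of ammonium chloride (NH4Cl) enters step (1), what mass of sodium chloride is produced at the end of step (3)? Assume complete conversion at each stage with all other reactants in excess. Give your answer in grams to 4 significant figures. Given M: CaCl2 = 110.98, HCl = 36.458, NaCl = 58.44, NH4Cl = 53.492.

3.505 g

n(NH4Cl) = 3.208 / 53.492 = 0.059972 mol.
Reaction (1): NH4Cl→HCl ratio 1:1 ⇒ n(HCl) = 0.059972 mol.
Reaction (2): HCl→CaCl2 ratio 2:1 ⇒ n(CaCl2) = 0.029986 mol.
Reaction (3): CaCl2→NaCl ratio 3:6 ⇒ n(NaCl) = 0.059972 mol.
Mass of NaCl = 0.059972 × 58.44 = 3.5047 g.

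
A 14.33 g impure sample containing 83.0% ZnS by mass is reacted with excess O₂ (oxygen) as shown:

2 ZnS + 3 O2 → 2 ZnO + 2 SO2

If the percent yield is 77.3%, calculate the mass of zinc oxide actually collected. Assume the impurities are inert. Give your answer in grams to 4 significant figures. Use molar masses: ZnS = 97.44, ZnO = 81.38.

7.679 g

Pure ZnS available = 14.33 g × 0.830 = 11.894 g.
n(ZnS) = 11.894 g / 97.44 g/mol = 0.12206 mol.
From the equation the ZnS:ZnO mole ratio is 2:2, so n(ZnO) = 0.12206 × 2/2 = 0.12206 mol.
Mass of ZnO = 0.12206 mol × 81.38 g/mol = 9.9336 g.
Actual mass collected = 9.9336 g × 0.773 = 7.6786 g.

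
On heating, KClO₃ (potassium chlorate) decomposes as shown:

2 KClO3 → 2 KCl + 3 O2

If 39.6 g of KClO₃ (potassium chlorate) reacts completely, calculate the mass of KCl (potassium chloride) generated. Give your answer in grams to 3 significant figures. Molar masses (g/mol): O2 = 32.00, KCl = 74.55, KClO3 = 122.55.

n(KClO3) = 39.60 g / 122.55 g/mol = 0.3231 mol.
From the equation the KClO3:KCl mole ratio is 2:2, so n(KCl) = 0.3231 × 2/2 = 0.3231 mol.
Mass of KCl = 0.3231 mol × 74.55 g/mol = 24.09 g.

24.1 g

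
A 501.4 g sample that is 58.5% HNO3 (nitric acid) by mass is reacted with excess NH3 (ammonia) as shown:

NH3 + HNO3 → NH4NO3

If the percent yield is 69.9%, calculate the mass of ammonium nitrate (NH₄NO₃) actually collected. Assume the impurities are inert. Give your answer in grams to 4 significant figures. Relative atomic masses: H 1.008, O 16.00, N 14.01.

260.5 g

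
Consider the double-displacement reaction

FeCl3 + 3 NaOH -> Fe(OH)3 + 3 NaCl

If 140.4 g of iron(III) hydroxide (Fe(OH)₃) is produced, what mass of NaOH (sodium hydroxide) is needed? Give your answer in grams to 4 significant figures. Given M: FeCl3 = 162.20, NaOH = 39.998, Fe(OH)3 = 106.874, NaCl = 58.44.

157.6 g

n(Fe(OH)3) = 140.40 g / 106.874 g/mol = 1.3137 mol.
From the equation the Fe(OH)3:NaOH mole ratio is 1:3, so n(NaOH) = 1.3137 × 3/1 = 3.9411 mol.
Mass of NaOH = 3.9411 mol × 39.998 g/mol = 157.64 g.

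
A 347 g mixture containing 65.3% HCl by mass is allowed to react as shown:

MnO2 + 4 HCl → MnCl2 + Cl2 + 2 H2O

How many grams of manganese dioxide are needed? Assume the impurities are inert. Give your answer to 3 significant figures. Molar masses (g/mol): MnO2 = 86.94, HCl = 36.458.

Mass of pure HCl = 347 g × 0.653 = 226.6 g.
n(HCl) = 226.6 g / 36.458 g/mol = 6.215 mol.
From the equation the HCl:MnO2 mole ratio is 4:1, so n(MnO2) = 6.215 × 1/4 = 1.554 mol.
Mass of MnO2 = 1.554 mol × 86.94 g/mol = 135.1 g.

135 g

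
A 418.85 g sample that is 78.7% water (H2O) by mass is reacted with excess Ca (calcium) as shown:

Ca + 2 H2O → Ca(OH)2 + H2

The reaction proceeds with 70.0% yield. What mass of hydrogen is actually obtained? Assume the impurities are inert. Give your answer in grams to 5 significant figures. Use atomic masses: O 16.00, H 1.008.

12.910 g

Pure H2O available = 418.85 g × 0.787 = 329.635 g.
M(H2O) = 2(1.008) + 16.00 = 18.016 g/mol.
M(H2) = 2(1.008) = 2.016 g/mol.
n(H2O) = 329.635 g / 18.016 g/mol = 18.2968 mol.
From the equation the H2O:H2 mole ratio is 2:1, so n(H2) = 18.2968 × 1/2 = 9.14839 mol.
Mass of H2 = 9.14839 mol × 2.016 g/mol = 18.4432 g.
Actual mass collected = 18.4432 g × 0.700 = 12.9102 g.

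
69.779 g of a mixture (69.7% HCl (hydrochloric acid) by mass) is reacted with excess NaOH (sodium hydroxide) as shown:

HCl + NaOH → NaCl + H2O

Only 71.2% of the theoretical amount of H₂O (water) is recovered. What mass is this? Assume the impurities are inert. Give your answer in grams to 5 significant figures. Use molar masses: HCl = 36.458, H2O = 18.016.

17.112 g

Pure HCl available = 69.779 g × 0.697 = 48.6360 g.
n(HCl) = 48.6360 g / 36.458 g/mol = 1.33403 mol.
From the equation the HCl:H2O mole ratio is 1:1, so n(H2O) = 1.33403 × 1/1 = 1.33403 mol.
Mass of H2O = 1.33403 mol × 18.016 g/mol = 24.0338 g.
Actual mass collected = 24.0338 g × 0.712 = 17.1121 g.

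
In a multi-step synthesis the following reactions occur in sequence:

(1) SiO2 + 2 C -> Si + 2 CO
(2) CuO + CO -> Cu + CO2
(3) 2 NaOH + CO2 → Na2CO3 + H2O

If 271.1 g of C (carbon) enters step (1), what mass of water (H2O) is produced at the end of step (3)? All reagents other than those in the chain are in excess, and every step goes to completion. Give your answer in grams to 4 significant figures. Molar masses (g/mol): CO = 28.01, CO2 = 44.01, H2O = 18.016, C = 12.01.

406.7 g

n(C) = 271.1 / 12.01 = 22.573 mol.
Reaction (1): C→CO ratio 2:2 ⇒ n(CO) = 22.573 mol.
Reaction (2): CO→CO2 ratio 1:1 ⇒ n(CO2) = 22.573 mol.
Reaction (3): CO2→H2O ratio 1:1 ⇒ n(H2O) = 22.573 mol.
Mass of H2O = 22.573 × 18.016 = 406.67 g.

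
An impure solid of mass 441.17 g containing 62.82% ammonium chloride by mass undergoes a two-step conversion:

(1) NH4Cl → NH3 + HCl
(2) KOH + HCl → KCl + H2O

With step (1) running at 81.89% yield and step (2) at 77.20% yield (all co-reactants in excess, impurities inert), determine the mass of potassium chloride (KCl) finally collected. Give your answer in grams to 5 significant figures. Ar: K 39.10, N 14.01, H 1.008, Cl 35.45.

244.18 g

Pure NH4Cl = 441.17 × 0.6282 = 277.143 g.
M(NH4Cl) = 14.01 + 4(1.008) + 35.45 = 53.492 g/mol.
M(KCl) = 39.10 + 35.45 = 74.55 g/mol.
n(NH4Cl) = 277.143 / 53.492 = 5.18102 mol.
Step 1 (NH4Cl:HCl = 1:1): theoretical n(HCl) = 5.18102 mol; at 81.89% yield, n(HCl) = 4.24274 mol.
Step 2 (HCl:KCl = 1:1): theoretical n(KCl) = 4.24274 mol, so theoretical mass = 4.24274 × 74.55 = 316.296 g.
At 77.20% yield, actual mass of KCl = 316.296 × 0.7720 = 244.180 g.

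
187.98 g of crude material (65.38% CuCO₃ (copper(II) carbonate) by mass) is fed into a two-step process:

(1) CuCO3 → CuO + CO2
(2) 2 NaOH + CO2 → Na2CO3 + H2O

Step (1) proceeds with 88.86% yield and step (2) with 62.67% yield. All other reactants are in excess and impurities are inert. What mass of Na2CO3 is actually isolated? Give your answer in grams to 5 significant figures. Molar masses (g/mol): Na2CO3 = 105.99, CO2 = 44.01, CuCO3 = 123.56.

58.710 g

Pure CuCO3 = 187.98 × 0.6538 = 122.901 g.
n(CuCO3) = 122.901 / 123.56 = 0.994669 mol.
Step 1 (CuCO3:CO2 = 1:1): theoretical n(CO2) = 0.994669 mol; at 88.86% yield, n(CO2) = 0.883863 mol.
Step 2 (CO2:Na2CO3 = 1:1): theoretical n(Na2CO3) = 0.883863 mol, so theoretical mass = 0.883863 × 105.99 = 93.6806 g.
At 62.67% yield, actual mass of Na2CO3 = 93.6806 × 0.6267 = 58.7097 g.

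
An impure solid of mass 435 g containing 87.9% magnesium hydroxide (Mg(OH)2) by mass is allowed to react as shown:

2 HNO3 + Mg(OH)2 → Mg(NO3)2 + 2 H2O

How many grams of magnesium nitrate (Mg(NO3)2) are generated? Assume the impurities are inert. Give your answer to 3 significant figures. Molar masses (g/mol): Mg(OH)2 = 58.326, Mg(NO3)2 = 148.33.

972 g

Mass of pure Mg(OH)2 = 435 g × 0.879 = 382.4 g.
n(Mg(OH)2) = 382.4 g / 58.326 g/mol = 6.556 mol.
From the equation the Mg(OH)2:Mg(NO3)2 mole ratio is 1:1, so n(Mg(NO3)2) = 6.556 × 1/1 = 6.556 mol.
Mass of Mg(NO3)2 = 6.556 mol × 148.33 g/mol = 972.4 g.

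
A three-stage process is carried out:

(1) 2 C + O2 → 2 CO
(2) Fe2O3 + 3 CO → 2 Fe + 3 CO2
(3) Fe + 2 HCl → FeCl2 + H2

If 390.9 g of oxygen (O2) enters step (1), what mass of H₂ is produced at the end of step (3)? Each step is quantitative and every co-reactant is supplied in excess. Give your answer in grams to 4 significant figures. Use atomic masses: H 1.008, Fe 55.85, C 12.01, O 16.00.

32.84 g

M(O2) = 2(16.00) = 32.00 g/mol.
M(H2) = 2(1.008) = 2.016 g/mol.
n(O2) = 390.9 / 32.00 = 12.216 mol.
Reaction (1): O2→CO ratio 1:2 ⇒ n(CO) = 24.431 mol.
Reaction (2): CO→Fe ratio 3:2 ⇒ n(Fe) = 16.287 mol.
Reaction (3): Fe→H2 ratio 1:1 ⇒ n(H2) = 16.287 mol.
Mass of H2 = 16.287 × 2.016 = 32.836 g.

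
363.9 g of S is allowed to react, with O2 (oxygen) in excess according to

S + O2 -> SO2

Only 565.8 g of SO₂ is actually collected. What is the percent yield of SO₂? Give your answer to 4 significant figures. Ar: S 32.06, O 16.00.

77.81 %

M(S) = 32.06 g/mol.
M(SO2) = 32.06 + 2(16.00) = 64.06 g/mol.
n(S) = 363.90 g / 32.06 g/mol = 11.351 mol.
From the equation the S:SO2 mole ratio is 1:1, so n(SO2) = 11.351 × 1/1 = 11.351 mol.
Mass of SO2 = 11.351 mol × 64.06 g/mol = 727.12 g.
This is the theoretical yield. Percent yield = 565.8 g / 727.12 g × 100% = 77.814%.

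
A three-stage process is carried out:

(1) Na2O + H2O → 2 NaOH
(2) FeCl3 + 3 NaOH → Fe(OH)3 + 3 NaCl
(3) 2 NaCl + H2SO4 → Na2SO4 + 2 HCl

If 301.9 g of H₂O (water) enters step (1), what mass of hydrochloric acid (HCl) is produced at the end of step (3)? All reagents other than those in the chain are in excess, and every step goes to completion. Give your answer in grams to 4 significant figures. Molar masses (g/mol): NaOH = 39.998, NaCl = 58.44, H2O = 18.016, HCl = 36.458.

1222 g

n(H2O) = 301.9 / 18.016 = 16.757 mol.
Reaction (1): H2O→NaOH ratio 1:2 ⇒ n(NaOH) = 33.515 mol.
Reaction (2): NaOH→NaCl ratio 3:3 ⇒ n(NaCl) = 33.515 mol.
Reaction (3): NaCl→HCl ratio 2:2 ⇒ n(HCl) = 33.515 mol.
Mass of HCl = 33.515 × 36.458 = 1221.9 g.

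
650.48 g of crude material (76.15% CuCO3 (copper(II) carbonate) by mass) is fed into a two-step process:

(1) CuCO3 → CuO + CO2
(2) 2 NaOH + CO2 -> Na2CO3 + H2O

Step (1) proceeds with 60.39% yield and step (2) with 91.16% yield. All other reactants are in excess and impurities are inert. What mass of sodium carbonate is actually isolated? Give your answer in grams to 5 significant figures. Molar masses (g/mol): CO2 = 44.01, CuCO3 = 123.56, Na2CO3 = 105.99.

Pure CuCO3 = 650.48 × 0.7615 = 495.341 g.
n(CuCO3) = 495.341 / 123.56 = 4.00891 mol.
Step 1 (CuCO3:CO2 = 1:1): theoretical n(CO2) = 4.00891 mol; at 60.39% yield, n(CO2) = 2.42098 mol.
Step 2 (CO2:Na2CO3 = 1:1): theoretical n(Na2CO3) = 2.42098 mol, so theoretical mass = 2.42098 × 105.99 = 256.600 g.
At 91.16% yield, actual mass of Na2CO3 = 256.600 × 0.9116 = 233.916 g.

233.92 g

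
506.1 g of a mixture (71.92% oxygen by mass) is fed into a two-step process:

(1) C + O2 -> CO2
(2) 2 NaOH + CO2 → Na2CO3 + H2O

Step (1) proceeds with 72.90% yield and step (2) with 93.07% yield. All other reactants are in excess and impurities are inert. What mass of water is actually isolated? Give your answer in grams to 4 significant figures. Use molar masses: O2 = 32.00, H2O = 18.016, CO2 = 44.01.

139.0 g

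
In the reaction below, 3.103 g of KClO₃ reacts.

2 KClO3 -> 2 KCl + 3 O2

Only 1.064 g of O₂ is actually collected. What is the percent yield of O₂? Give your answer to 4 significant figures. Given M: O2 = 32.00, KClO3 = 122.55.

87.55 %

n(KClO3) = 3.1030 g / 122.55 g/mol = 0.025320 mol.
From the equation the KClO3:O2 mole ratio is 2:3, so n(O2) = 0.025320 × 3/2 = 0.037980 mol.
Mass of O2 = 0.037980 mol × 32.00 g/mol = 1.2154 g.
This is the theoretical yield. Percent yield = 1.064 g / 1.2154 g × 100% = 87.545%.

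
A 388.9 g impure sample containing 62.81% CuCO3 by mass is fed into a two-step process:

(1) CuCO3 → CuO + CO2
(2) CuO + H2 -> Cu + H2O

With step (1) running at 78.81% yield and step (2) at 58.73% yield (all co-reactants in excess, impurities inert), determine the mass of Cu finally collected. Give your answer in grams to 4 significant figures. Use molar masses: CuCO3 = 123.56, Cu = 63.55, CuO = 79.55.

Pure CuCO3 = 388.9 × 0.6281 = 244.27 g.
n(CuCO3) = 244.27 / 123.56 = 1.9769 mol.
Step 1 (CuCO3:CuO = 1:1): theoretical n(CuO) = 1.9769 mol; at 78.81% yield, n(CuO) = 1.5580 mol.
Step 2 (CuO:Cu = 1:1): theoretical n(Cu) = 1.5580 mol, so theoretical mass = 1.5580 × 63.55 = 99.012 g.
At 58.73% yield, actual mass of Cu = 99.012 × 0.5873 = 58.149 g.

58.15 g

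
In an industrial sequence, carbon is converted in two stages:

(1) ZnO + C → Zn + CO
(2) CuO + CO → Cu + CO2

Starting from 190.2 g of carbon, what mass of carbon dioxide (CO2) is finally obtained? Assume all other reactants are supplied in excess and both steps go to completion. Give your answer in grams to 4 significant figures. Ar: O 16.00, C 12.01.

697.0 g

M(C) = 12.01 g/mol.
M(CO2) = 12.01 + 2(16.00) = 44.01 g/mol.
n(C) = 190.20 / 12.01 = 15.837 mol.
Step 1 gives a 1:1 ratio of C to CO, so n(CO) = 15.837 mol.
In step 2 the CO:CO2 ratio is 1:1, so n(CO2) = 15.837 mol.
Mass of CO2 = 15.837 × 44.01 = 696.98 g.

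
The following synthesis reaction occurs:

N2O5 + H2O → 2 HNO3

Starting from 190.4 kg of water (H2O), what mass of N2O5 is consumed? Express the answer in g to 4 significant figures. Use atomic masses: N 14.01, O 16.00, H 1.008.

1142000 g

M(H2O) = 2(1.008) + 16.00 = 18.016 g/mol.
M(N2O5) = 2(14.01) + 5(16.00) = 108.02 g/mol.
Convert: 190.4 kg = 190400 g.
n(H2O) = 190400 g / 18.016 g/mol = 10568 mol.
From the equation the H2O:N2O5 mole ratio is 1:1, so n(N2O5) = 10568 × 1/1 = 10568 mol.
Mass of N2O5 = 10568 mol × 108.02 g/mol = 1.1416 × 10^6 g.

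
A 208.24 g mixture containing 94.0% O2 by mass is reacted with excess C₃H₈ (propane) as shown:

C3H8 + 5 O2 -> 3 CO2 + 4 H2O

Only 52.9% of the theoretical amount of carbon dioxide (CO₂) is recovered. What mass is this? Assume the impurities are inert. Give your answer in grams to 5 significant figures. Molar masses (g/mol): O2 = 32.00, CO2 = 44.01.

Pure O2 available = 208.24 g × 0.940 = 195.746 g.
n(O2) = 195.746 g / 32.00 g/mol = 6.11705 mol.
From the equation the O2:CO2 mole ratio is 5:3, so n(CO2) = 6.11705 × 3/5 = 3.67023 mol.
Mass of CO2 = 3.67023 mol × 44.01 g/mol = 161.527 g.
Actual mass collected = 161.527 g × 0.529 = 85.4477 g.

85.448 g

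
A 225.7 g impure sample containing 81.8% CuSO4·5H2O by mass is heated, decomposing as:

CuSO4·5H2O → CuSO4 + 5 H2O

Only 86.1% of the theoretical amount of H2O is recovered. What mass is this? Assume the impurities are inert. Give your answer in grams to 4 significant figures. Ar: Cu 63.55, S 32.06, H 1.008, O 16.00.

57.35 g

Pure CuSO4·5H2O available = 225.7 g × 0.818 = 184.62 g.
M(CuSO4·5H2O) = 63.55 + 32.06 + 9(16.00) + 10(1.008) = 249.69 g/mol.
M(H2O) = 2(1.008) + 16.00 = 18.016 g/mol.
n(CuSO4·5H2O) = 184.62 g / 249.69 g/mol = 0.73941 mol.
From the equation the CuSO4·5H2O:H2O mole ratio is 1:5, so n(H2O) = 0.73941 × 5/1 = 3.6970 mol.
Mass of H2O = 3.6970 mol × 18.016 g/mol = 66.606 g.
Actual mass collected = 66.606 g × 0.861 = 57.348 g.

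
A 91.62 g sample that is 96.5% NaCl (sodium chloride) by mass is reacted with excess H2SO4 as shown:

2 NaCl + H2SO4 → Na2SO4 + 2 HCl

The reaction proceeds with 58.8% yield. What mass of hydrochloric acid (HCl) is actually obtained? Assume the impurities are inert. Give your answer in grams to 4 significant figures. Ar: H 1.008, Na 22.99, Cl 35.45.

32.43 g

Pure NaCl available = 91.62 g × 0.965 = 88.413 g.
M(NaCl) = 22.99 + 35.45 = 58.44 g/mol.
M(HCl) = 1.008 + 35.45 = 36.458 g/mol.
n(NaCl) = 88.413 g / 58.44 g/mol = 1.5129 mol.
From the equation the NaCl:HCl mole ratio is 2:2, so n(HCl) = 1.5129 × 2/2 = 1.5129 mol.
Mass of HCl = 1.5129 mol × 36.458 g/mol = 55.157 g.
Actual mass collected = 55.157 g × 0.588 = 32.432 g.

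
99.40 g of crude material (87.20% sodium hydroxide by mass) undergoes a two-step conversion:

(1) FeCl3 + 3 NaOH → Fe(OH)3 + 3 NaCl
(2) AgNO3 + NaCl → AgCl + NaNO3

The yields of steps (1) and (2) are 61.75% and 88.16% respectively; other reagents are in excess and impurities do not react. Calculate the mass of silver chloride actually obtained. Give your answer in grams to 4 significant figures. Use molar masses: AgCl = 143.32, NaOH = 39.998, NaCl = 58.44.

Pure NaOH = 99.40 × 0.8720 = 86.677 g.
n(NaOH) = 86.677 / 39.998 = 2.1670 mol.
Step 1 (NaOH:NaCl = 3:3): theoretical n(NaCl) = 2.1670 mol; at 61.75% yield, n(NaCl) = 1.3381 mol.
Step 2 (NaCl:AgCl = 1:1): theoretical n(AgCl) = 1.3381 mol, so theoretical mass = 1.3381 × 143.32 = 191.78 g.
At 88.16% yield, actual mass of AgCl = 191.78 × 0.8816 = 169.08 g.

169.1 g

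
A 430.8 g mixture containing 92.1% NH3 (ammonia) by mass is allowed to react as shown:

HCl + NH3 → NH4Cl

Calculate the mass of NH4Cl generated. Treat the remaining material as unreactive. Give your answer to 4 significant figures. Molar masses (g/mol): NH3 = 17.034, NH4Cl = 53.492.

1246 g

Mass of pure NH3 = 430.8 g × 0.921 = 396.77 g.
n(NH3) = 396.77 g / 17.034 g/mol = 23.293 mol.
From the equation the NH3:NH4Cl mole ratio is 1:1, so n(NH4Cl) = 23.293 × 1/1 = 23.293 mol.
Mass of NH4Cl = 23.293 mol × 53.492 g/mol = 1246.0 g.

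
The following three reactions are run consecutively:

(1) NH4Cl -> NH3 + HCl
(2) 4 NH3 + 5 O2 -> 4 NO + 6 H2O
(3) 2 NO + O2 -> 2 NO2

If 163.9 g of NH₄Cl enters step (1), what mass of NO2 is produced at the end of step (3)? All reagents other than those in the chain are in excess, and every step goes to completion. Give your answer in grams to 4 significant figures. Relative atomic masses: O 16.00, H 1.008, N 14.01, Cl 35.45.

141.0 g

M(NH4Cl) = 14.01 + 4(1.008) + 35.45 = 53.492 g/mol.
M(NO2) = 14.01 + 2(16.00) = 46.01 g/mol.
n(NH4Cl) = 163.9 / 53.492 = 3.0640 mol.
Reaction (1): NH4Cl→NH3 ratio 1:1 ⇒ n(NH3) = 3.0640 mol.
Reaction (2): NH3→NO ratio 4:4 ⇒ n(NO) = 3.0640 mol.
Reaction (3): NO→NO2 ratio 2:2 ⇒ n(NO2) = 3.0640 mol.
Mass of NO2 = 3.0640 × 46.01 = 140.98 g.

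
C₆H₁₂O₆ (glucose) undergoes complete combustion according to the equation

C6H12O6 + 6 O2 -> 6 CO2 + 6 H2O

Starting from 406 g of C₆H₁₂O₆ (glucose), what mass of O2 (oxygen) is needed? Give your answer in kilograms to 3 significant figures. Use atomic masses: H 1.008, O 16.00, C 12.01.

0.433 kg

M(C6H12O6) = 6(12.01) + 12(1.008) + 6(16.00) = 180.156 g/mol.
M(O2) = 2(16.00) = 32.00 g/mol.
n(C6H12O6) = 406.0 g / 180.156 g/mol = 2.254 mol.
From the equation the C6H12O6:O2 mole ratio is 1:6, so n(O2) = 2.254 × 6/1 = 13.52 mol.
Mass of O2 = 13.52 mol × 32.00 g/mol = 432.7 g.
Converting to kg: 432.7 g = 0.433 kg.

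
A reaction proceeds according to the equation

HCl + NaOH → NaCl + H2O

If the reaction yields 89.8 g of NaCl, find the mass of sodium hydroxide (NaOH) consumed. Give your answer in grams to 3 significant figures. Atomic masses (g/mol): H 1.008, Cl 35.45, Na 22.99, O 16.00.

M(NaCl) = 22.99 + 35.45 = 58.44 g/mol.
M(NaOH) = 22.99 + 16.00 + 1.008 = 39.998 g/mol.
n(NaCl) = 89.80 g / 58.44 g/mol = 1.537 mol.
From the equation the NaCl:NaOH mole ratio is 1:1, so n(NaOH) = 1.537 × 1/1 = 1.537 mol.
Mass of NaOH = 1.537 mol × 39.998 g/mol = 61.46 g.

61.5 g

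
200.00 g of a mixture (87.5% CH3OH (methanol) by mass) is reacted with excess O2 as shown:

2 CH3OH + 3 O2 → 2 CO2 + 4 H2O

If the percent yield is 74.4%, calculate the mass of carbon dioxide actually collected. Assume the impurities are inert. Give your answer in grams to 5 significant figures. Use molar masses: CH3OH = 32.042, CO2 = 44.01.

Pure CH3OH available = 200.00 g × 0.875 = 175.000 g.
n(CH3OH) = 175.000 g / 32.042 g/mol = 5.46158 mol.
From the equation the CH3OH:CO2 mole ratio is 2:2, so n(CO2) = 5.46158 × 2/2 = 5.46158 mol.
Mass of CO2 = 5.46158 mol × 44.01 g/mol = 240.364 g.
Actual mass collected = 240.364 g × 0.744 = 178.831 g.

178.83 g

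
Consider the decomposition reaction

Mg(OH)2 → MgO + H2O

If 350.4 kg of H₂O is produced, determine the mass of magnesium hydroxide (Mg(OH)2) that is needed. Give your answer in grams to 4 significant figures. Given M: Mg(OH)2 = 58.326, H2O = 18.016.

1134000 g

Convert: 350.4 kg = 350400 g.
n(H2O) = 350400 g / 18.016 g/mol = 19449 mol.
From the equation the H2O:Mg(OH)2 mole ratio is 1:1, so n(Mg(OH)2) = 19449 × 1/1 = 19449 mol.
Mass of Mg(OH)2 = 19449 mol × 58.326 g/mol = 1.1344 × 10^6 g.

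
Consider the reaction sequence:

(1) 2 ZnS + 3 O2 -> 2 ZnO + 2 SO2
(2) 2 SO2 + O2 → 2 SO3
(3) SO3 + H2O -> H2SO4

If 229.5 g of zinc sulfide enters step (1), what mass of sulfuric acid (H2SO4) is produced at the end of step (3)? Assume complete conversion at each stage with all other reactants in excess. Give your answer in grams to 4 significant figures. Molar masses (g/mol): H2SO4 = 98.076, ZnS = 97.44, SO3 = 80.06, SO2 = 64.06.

n(ZnS) = 229.5 / 97.44 = 2.3553 mol.
Reaction (1): ZnS→SO2 ratio 2:2 ⇒ n(SO2) = 2.3553 mol.
Reaction (2): SO2→SO3 ratio 2:2 ⇒ n(SO3) = 2.3553 mol.
Reaction (3): SO3→H2SO4 ratio 1:1 ⇒ n(H2SO4) = 2.3553 mol.
Mass of H2SO4 = 2.3553 × 98.076 = 231.00 g.

231.0 g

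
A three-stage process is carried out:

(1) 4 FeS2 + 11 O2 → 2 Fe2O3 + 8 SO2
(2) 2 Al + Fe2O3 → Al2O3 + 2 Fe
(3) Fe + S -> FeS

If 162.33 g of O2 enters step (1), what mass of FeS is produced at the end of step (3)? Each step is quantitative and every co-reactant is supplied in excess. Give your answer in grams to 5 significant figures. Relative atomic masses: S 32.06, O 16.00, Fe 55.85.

M(O2) = 2(16.00) = 32.00 g/mol.
M(FeS) = 55.85 + 32.06 = 87.91 g/mol.
n(O2) = 162.33 / 32.00 = 5.07281 mol.
Reaction (1): O2→Fe2O3 ratio 11:2 ⇒ n(Fe2O3) = 0.922330 mol.
Reaction (2): Fe2O3→Fe ratio 1:2 ⇒ n(Fe) = 1.84466 mol.
Reaction (3): Fe→FeS ratio 1:1 ⇒ n(FeS) = 1.84466 mol.
Mass of FeS = 1.84466 × 87.91 = 162.164 g.

162.16 g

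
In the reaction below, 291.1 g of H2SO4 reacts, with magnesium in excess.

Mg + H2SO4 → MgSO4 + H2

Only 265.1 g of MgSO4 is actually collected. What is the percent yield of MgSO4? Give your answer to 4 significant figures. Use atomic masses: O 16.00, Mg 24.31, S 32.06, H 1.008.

M(H2SO4) = 2(1.008) + 32.06 + 4(16.00) = 98.076 g/mol.
M(MgSO4) = 24.31 + 32.06 + 4(16.00) = 120.37 g/mol.
n(H2SO4) = 291.10 g / 98.076 g/mol = 2.9681 mol.
From the equation the H2SO4:MgSO4 mole ratio is 1:1, so n(MgSO4) = 2.9681 × 1/1 = 2.9681 mol.
Mass of MgSO4 = 2.9681 mol × 120.37 g/mol = 357.27 g.
This is the theoretical yield. Percent yield = 265.1 g / 357.27 g × 100% = 74.201%.

74.20 %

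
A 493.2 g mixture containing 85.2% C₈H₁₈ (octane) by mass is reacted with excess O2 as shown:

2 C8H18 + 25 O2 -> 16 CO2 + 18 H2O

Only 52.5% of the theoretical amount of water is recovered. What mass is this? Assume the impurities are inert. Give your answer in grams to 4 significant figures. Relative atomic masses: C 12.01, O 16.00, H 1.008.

313.2 g

Pure C8H18 available = 493.2 g × 0.852 = 420.21 g.
M(C8H18) = 8(12.01) + 18(1.008) = 114.224 g/mol.
M(H2O) = 2(1.008) + 16.00 = 18.016 g/mol.
n(C8H18) = 420.21 g / 114.224 g/mol = 3.6788 mol.
From the equation the C8H18:H2O mole ratio is 2:18, so n(H2O) = 3.6788 × 18/2 = 33.109 mol.
Mass of H2O = 33.109 mol × 18.016 g/mol = 596.49 g.
Actual mass collected = 596.49 g × 0.525 = 313.16 g.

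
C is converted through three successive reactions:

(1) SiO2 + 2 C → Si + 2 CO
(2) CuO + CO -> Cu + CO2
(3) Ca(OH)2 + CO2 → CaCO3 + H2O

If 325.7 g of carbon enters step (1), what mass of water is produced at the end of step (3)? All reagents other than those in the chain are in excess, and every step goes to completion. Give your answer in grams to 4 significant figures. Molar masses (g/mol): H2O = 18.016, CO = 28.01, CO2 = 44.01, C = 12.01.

n(C) = 325.7 / 12.01 = 27.119 mol.
Reaction (1): C→CO ratio 2:2 ⇒ n(CO) = 27.119 mol.
Reaction (2): CO→CO2 ratio 1:1 ⇒ n(CO2) = 27.119 mol.
Reaction (3): CO2→H2O ratio 1:1 ⇒ n(H2O) = 27.119 mol.
Mass of H2O = 27.119 × 18.016 = 488.58 g.

488.6 g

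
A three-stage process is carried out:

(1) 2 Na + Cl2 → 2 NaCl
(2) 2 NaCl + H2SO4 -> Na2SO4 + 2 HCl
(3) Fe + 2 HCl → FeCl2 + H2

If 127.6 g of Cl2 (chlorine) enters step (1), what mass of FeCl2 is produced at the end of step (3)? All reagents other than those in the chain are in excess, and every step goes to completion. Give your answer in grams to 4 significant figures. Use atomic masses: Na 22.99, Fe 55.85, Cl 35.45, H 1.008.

M(Cl2) = 2(35.45) = 70.90 g/mol.
M(FeCl2) = 55.85 + 2(35.45) = 126.75 g/mol.
n(Cl2) = 127.6 / 70.90 = 1.7997 mol.
Reaction (1): Cl2→NaCl ratio 1:2 ⇒ n(NaCl) = 3.5994 mol.
Reaction (2): NaCl→HCl ratio 2:2 ⇒ n(HCl) = 3.5994 mol.
Reaction (3): HCl→FeCl2 ratio 2:1 ⇒ n(FeCl2) = 1.7997 mol.
Mass of FeCl2 = 1.7997 × 126.75 = 228.11 g.

228.1 g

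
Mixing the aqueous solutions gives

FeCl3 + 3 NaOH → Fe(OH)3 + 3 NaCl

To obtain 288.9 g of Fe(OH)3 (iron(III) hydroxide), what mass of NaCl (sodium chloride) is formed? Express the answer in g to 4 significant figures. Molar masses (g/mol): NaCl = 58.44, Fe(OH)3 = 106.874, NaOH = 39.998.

473.9 g

n(Fe(OH)3) = 288.90 g / 106.874 g/mol = 2.7032 mol.
From the equation the Fe(OH)3:NaCl mole ratio is 1:3, so n(NaCl) = 2.7032 × 3/1 = 8.1095 mol.
Mass of NaCl = 8.1095 mol × 58.44 g/mol = 473.92 g.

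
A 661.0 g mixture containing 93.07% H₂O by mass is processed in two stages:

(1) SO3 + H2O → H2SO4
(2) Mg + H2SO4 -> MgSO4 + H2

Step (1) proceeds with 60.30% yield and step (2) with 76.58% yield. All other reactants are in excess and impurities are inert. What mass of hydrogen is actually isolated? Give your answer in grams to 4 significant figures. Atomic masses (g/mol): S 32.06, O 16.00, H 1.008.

Pure H2O = 661.0 × 0.9307 = 615.19 g.
M(H2O) = 2(1.008) + 16.00 = 18.016 g/mol.
M(H2) = 2(1.008) = 2.016 g/mol.
n(H2O) = 615.19 / 18.016 = 34.147 mol.
Step 1 (H2O:H2SO4 = 1:1): theoretical n(H2SO4) = 34.147 mol; at 60.30% yield, n(H2SO4) = 20.591 mol.
Step 2 (H2SO4:H2 = 1:1): theoretical n(H2) = 20.591 mol, so theoretical mass = 20.591 × 2.016 = 41.511 g.
At 76.58% yield, actual mass of H2 = 41.511 × 0.7658 = 31.789 g.

31.79 g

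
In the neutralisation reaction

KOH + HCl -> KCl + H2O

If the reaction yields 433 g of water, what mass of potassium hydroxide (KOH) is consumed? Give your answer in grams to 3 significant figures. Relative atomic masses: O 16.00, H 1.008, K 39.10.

M(H2O) = 2(1.008) + 16.00 = 18.016 g/mol.
M(KOH) = 39.10 + 16.00 + 1.008 = 56.108 g/mol.
n(H2O) = 433.0 g / 18.016 g/mol = 24.03 mol.
From the equation the H2O:KOH mole ratio is 1:1, so n(KOH) = 24.03 × 1/1 = 24.03 mol.
Mass of KOH = 24.03 mol × 56.108 g/mol = 1349 g.

1350 g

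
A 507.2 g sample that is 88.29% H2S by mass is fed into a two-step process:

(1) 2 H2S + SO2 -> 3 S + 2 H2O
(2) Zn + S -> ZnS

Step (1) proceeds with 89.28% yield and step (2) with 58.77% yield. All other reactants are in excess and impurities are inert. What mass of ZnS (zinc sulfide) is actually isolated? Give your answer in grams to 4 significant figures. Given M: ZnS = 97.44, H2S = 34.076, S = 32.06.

Pure H2S = 507.2 × 0.8829 = 447.81 g.
n(H2S) = 447.81 / 34.076 = 13.141 mol.
Step 1 (H2S:S = 2:3): theoretical n(S) = 19.712 mol; at 89.28% yield, n(S) = 17.599 mol.
Step 2 (S:ZnS = 1:1): theoretical n(ZnS) = 17.599 mol, so theoretical mass = 17.599 × 97.44 = 1714.8 g.
At 58.77% yield, actual mass of ZnS = 1714.8 × 0.5877 = 1007.8 g.

1008 g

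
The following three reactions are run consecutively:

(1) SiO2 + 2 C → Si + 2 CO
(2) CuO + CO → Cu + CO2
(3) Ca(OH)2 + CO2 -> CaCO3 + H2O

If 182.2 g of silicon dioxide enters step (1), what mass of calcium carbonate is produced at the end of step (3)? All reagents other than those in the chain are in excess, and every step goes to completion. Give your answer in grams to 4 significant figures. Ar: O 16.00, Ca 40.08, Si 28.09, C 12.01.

607.0 g

M(SiO2) = 28.09 + 2(16.00) = 60.09 g/mol.
M(CaCO3) = 40.08 + 12.01 + 3(16.00) = 100.09 g/mol.
n(SiO2) = 182.2 / 60.09 = 3.0321 mol.
Reaction (1): SiO2→CO ratio 1:2 ⇒ n(CO) = 6.0642 mol.
Reaction (2): CO→CO2 ratio 1:1 ⇒ n(CO2) = 6.0642 mol.
Reaction (3): CO2→CaCO3 ratio 1:1 ⇒ n(CaCO3) = 6.0642 mol.
Mass of CaCO3 = 6.0642 × 100.09 = 606.97 g.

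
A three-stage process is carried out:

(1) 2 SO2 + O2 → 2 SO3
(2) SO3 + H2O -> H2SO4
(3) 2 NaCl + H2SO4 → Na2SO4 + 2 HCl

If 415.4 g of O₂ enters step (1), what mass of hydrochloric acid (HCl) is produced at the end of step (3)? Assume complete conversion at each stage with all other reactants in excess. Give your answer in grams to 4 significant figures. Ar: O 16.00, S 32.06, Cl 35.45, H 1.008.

M(O2) = 2(16.00) = 32.00 g/mol.
M(HCl) = 1.008 + 35.45 = 36.458 g/mol.
n(O2) = 415.4 / 32.00 = 12.981 mol.
Reaction (1): O2→SO3 ratio 1:2 ⇒ n(SO3) = 25.962 mol.
Reaction (2): SO3→H2SO4 ratio 1:1 ⇒ n(H2SO4) = 25.962 mol.
Reaction (3): H2SO4→HCl ratio 1:2 ⇒ n(HCl) = 51.925 mol.
Mass of HCl = 51.925 × 36.458 = 1893.1 g.

1893 g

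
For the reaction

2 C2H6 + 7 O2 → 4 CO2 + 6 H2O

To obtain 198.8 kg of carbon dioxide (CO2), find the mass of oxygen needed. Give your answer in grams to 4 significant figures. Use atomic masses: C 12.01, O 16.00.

253000 g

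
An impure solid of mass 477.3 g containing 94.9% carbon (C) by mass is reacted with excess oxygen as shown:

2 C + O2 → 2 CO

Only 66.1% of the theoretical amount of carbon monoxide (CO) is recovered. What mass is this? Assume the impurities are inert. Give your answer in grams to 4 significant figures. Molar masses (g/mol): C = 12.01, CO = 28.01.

698.3 g

Pure C available = 477.3 g × 0.949 = 452.96 g.
n(C) = 452.96 g / 12.01 g/mol = 37.715 mol.
From the equation the C:CO mole ratio is 2:2, so n(CO) = 37.715 × 2/2 = 37.715 mol.
Mass of CO = 37.715 mol × 28.01 g/mol = 1056.4 g.
Actual mass collected = 1056.4 g × 0.661 = 698.28 g.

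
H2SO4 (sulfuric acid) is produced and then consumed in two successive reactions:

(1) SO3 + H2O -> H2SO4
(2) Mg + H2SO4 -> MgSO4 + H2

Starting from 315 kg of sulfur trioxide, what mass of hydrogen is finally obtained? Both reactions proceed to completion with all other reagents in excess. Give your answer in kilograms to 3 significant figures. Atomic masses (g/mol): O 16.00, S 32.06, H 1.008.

M(SO3) = 32.06 + 3(16.00) = 80.06 g/mol.
M(H2) = 2(1.008) = 2.016 g/mol.
315 kg = 315000 g.
n(SO3) = 315000 / 80.06 = 3935 mol.
Step 1 gives a 1:1 ratio of SO3 to H2SO4, so n(H2SO4) = 3935 mol.
In step 2 the H2SO4:H2 ratio is 1:1, so n(H2) = 3935 mol.
Mass of H2 = 3935 × 2.016 = 7932 g = 7.93 kg.

7.93 kg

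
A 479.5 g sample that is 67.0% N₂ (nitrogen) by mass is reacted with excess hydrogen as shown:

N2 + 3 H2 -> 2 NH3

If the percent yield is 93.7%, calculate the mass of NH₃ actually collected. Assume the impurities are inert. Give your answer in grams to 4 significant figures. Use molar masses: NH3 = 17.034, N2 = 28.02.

366.0 g

Pure N2 available = 479.5 g × 0.670 = 321.26 g.
n(N2) = 321.26 g / 28.02 g/mol = 11.466 mol.
From the equation the N2:NH3 mole ratio is 1:2, so n(NH3) = 11.466 × 2/1 = 22.931 mol.
Mass of NH3 = 22.931 mol × 17.034 g/mol = 390.61 g.
Actual mass collected = 390.61 g × 0.937 = 366.00 g.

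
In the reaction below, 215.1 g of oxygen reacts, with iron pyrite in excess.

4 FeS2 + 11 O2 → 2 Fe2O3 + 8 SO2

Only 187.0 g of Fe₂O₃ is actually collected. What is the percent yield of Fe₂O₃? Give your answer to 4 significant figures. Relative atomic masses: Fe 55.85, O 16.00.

M(O2) = 2(16.00) = 32.00 g/mol.
M(Fe2O3) = 2(55.85) + 3(16.00) = 159.70 g/mol.
n(O2) = 215.10 g / 32.00 g/mol = 6.7219 mol.
From the equation the O2:Fe2O3 mole ratio is 11:2, so n(Fe2O3) = 6.7219 × 2/11 = 1.2222 mol.
Mass of Fe2O3 = 1.2222 mol × 159.70 g/mol = 195.18 g.
This is the theoretical yield. Percent yield = 187.0 g / 195.18 g × 100% = 95.810%.

95.81 %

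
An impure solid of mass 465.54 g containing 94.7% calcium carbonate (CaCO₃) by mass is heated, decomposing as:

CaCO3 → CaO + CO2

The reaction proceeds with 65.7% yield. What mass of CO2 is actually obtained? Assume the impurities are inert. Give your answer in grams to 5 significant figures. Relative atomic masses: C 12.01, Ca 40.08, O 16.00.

127.36 g

Pure CaCO3 available = 465.54 g × 0.947 = 440.866 g.
M(CaCO3) = 40.08 + 12.01 + 3(16.00) = 100.09 g/mol.
M(CO2) = 12.01 + 2(16.00) = 44.01 g/mol.
n(CaCO3) = 440.866 g / 100.09 g/mol = 4.40470 mol.
From the equation the CaCO3:CO2 mole ratio is 1:1, so n(CO2) = 4.40470 × 1/1 = 4.40470 mol.
Mass of CO2 = 4.40470 mol × 44.01 g/mol = 193.851 g.
Actual mass collected = 193.851 g × 0.657 = 127.360 g.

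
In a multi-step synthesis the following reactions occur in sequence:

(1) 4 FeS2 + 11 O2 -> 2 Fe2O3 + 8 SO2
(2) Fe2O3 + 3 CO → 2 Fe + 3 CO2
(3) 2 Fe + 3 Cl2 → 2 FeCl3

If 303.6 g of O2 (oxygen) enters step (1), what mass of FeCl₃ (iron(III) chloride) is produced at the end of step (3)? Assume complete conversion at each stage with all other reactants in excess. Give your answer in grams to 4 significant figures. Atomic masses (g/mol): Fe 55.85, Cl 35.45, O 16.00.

559.6 g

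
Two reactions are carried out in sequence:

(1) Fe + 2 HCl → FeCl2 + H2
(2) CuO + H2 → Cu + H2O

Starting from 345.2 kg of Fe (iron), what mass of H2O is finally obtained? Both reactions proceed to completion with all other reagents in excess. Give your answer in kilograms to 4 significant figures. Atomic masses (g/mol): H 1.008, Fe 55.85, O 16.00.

111.4 kg

M(Fe) = 55.85 g/mol.
M(H2O) = 2(1.008) + 16.00 = 18.016 g/mol.
345.2 kg = 345200 g.
n(Fe) = 345200 / 55.85 = 6180.8 mol.
Step 1 gives a 1:1 ratio of Fe to H2, so n(H2) = 6180.8 mol.
In step 2 the H2:H2O ratio is 1:1, so n(H2O) = 6180.8 mol.
Mass of H2O = 6180.8 × 18.016 = 111350 g = 111.4 kg.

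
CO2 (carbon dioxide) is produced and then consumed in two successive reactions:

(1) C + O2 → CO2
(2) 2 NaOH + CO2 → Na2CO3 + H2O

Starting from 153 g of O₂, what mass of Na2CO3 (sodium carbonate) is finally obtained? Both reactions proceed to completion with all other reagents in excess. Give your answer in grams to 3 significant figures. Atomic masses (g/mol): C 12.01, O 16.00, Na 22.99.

507 g

M(O2) = 2(16.00) = 32.00 g/mol.
M(Na2CO3) = 2(22.99) + 12.01 + 3(16.00) = 105.99 g/mol.
n(O2) = 153.0 / 32.00 = 4.781 mol.
Step 1 gives a 1:1 ratio of O2 to CO2, so n(CO2) = 4.781 mol.
In step 2 the CO2:Na2CO3 ratio is 1:1, so n(Na2CO3) = 4.781 mol.
Mass of Na2CO3 = 4.781 × 105.99 = 506.8 g.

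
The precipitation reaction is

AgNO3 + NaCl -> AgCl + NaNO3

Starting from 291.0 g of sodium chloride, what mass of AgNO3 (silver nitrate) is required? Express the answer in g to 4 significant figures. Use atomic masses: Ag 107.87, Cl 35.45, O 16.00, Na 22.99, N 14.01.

845.9 g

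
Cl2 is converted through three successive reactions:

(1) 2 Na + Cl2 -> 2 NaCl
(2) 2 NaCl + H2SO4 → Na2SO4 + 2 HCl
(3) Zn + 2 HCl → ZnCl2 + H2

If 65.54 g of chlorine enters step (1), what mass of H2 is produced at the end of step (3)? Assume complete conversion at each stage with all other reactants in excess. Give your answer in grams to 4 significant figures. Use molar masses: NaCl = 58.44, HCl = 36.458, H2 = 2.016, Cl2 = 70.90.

1.864 g

n(Cl2) = 65.54 / 70.90 = 0.92440 mol.
Reaction (1): Cl2→NaCl ratio 1:2 ⇒ n(NaCl) = 1.8488 mol.
Reaction (2): NaCl→HCl ratio 2:2 ⇒ n(HCl) = 1.8488 mol.
Reaction (3): HCl→H2 ratio 2:1 ⇒ n(H2) = 0.92440 mol.
Mass of H2 = 0.92440 × 2.016 = 1.8636 g.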